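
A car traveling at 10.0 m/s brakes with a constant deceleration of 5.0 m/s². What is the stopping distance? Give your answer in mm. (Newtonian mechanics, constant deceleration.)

d = v₀² / (2a) = 10.0² / (2 × 5.0) = 100.0 / 10.0 = 10.0 m
d = 10.0 m / 0.001 = 10000 mm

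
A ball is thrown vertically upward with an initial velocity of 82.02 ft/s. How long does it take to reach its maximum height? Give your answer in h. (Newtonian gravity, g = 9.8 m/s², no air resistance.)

v₀ = 82.02 ft/s × 0.3048 = 24.9997 m/s
t_up = v₀ / g = 24.9997 / 9.8 = 2.55099 s
t_up = 2.55099 s / 3600.0 = 0.0007086 h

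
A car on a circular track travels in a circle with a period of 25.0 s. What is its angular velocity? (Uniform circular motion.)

ω = 2π/T = 2π/25.0 = 0.2513 rad/s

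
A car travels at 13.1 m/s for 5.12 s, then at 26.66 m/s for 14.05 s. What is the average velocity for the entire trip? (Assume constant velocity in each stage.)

d₁ = v₁t₁ = 13.1 × 5.12 = 67.072 m
d₂ = v₂t₂ = 26.66 × 14.05 = 374.573 m
d_total = 441.645 m, t_total = 19.17 s
v_avg = d_total/t_total = 441.645/19.17 = 23.04 m/s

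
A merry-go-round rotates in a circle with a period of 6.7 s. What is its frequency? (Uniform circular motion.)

f = 1/T = 1/6.7 = 0.1493 Hz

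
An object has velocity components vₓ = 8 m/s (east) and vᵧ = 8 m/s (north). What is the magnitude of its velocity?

|v| = √(vₓ² + vᵧ²) = √(8² + 8²) = √(128) = 11.31 m/s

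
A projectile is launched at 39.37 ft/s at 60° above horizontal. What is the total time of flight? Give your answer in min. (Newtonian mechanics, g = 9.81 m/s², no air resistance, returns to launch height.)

v₀ = 39.37 ft/s × 0.3048 = 12.0 m/s
T = 2 × v₀ × sin(θ) / g = 2 × 12.0 × sin(60°) / 9.81 = 2 × 12.0 × 0.866025 / 9.81 = 2.11872 s
T = 2.11872 s / 60.0 = 0.03531 min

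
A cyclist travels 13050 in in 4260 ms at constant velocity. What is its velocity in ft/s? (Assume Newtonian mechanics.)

d = 13050 in × 0.0254 = 331.47 m
t = 4260 ms × 0.001 = 4.26 s
v = d / t = 331.47 / 4.26 = 77.8099 m/s
v = 77.8099 m/s / 0.3048 = 255.3 ft/s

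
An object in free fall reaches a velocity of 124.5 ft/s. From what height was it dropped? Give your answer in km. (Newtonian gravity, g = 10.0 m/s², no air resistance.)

v = 124.5 ft/s × 0.3048 = 37.9476 m/s
h = v² / (2g) = 37.9476² / (2 × 10.0) = 72.001 m
h = 72.001 m / 1000.0 = 0.072 km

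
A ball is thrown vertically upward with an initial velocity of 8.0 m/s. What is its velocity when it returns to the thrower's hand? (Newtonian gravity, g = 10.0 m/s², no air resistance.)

By conservation of energy (no air resistance), the ball returns to the throw height with the same speed as launch, but directed downward.
|v_ground| = v₀ = 8.0 m/s
v_ground = 8.0 m/s (downward)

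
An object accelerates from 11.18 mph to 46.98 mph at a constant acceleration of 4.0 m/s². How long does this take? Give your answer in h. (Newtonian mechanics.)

v₀ = 11.18 mph × 0.44704 = 4.99791 m/s
v = 46.98 mph × 0.44704 = 21.0019 m/s
t = (v - v₀) / a = (21.0019 - 4.99791) / 4.0 = 4.001 s
t = 4.001 s / 3600.0 = 0.001111 h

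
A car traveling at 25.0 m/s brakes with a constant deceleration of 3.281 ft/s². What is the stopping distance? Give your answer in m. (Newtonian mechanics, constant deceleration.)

a = 3.281 ft/s² × 0.3048 = 1.00005 m/s²
d = v₀² / (2a) = 25.0² / (2 × 1.00005) = 625.0 / 2.0001 = 312.5 m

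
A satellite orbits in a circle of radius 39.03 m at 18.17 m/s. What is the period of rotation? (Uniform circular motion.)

T = 2πr/v = 2π×39.03/18.17 = 13.5 s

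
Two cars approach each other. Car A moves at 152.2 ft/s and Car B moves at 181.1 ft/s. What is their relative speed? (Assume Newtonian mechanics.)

v_rel = v_A + v_B = 152.2 + 181.1 = 333.3 ft/s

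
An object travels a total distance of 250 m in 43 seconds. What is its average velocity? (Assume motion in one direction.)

v_avg = Δd / Δt = 250 / 43 = 5.81 m/s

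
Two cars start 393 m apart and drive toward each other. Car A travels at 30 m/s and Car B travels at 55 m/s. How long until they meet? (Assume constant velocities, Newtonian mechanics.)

Combined speed: v_combined = 30 + 55 = 85 m/s
Time to meet: t = d/v_combined = 393/85 = 4.62 s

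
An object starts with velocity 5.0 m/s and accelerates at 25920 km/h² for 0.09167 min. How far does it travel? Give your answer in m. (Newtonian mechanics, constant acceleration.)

a = 25920 km/h² × 7.716049382716049e-05 = 2.0 m/s²
t = 0.09167 min × 60.0 = 5.5002 s
d = v₀ × t + ½ × a × t² = 5.0 × 5.5002 + 0.5 × 2.0 × 5.5002² = 57.75 m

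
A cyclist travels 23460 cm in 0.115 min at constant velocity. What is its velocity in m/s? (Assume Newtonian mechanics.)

d = 23460 cm × 0.01 = 234.6 m
t = 0.115 min × 60.0 = 6.9 s
v = d / t = 234.6 / 6.9 = 34.0 m/s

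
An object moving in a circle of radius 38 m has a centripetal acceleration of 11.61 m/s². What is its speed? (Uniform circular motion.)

v = √(a_c × r) = √(11.61 × 38) = 21.0 m/s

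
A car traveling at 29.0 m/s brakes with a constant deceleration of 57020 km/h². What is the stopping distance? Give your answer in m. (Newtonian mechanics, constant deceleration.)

a = 57020 km/h² × 7.716049382716049e-05 = 4.39969 m/s²
d = v₀² / (2a) = 29.0² / (2 × 4.39969) = 841.0 / 8.79938 = 95.57 m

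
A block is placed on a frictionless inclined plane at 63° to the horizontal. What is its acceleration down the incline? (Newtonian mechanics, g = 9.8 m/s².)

a = g sin(θ) = 9.8 × sin(63°) = 9.8 × 0.891 = 8.73 m/s²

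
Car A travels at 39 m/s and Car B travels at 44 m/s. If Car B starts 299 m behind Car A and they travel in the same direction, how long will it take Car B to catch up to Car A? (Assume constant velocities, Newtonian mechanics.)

Relative speed: v_rel = 44 - 39 = 5 m/s
Time to catch: t = d₀/v_rel = 299/5 = 59.8 s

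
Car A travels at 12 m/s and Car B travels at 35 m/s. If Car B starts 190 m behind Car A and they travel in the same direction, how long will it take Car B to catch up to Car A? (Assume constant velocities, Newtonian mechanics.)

Relative speed: v_rel = 35 - 12 = 23 m/s
Time to catch: t = d₀/v_rel = 190/23 = 8.26 s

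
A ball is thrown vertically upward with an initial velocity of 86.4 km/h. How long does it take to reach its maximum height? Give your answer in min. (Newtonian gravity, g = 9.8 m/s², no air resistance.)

v₀ = 86.4 km/h × 0.2777777777777778 = 24.0 m/s
t_up = v₀ / g = 24.0 / 9.8 = 2.44898 s
t_up = 2.44898 s / 60.0 = 0.04082 min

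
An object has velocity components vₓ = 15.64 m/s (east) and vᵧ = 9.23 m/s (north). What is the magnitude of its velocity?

|v| = √(vₓ² + vᵧ²) = √(15.64² + 9.23²) = √(329.8025) = 18.16 m/s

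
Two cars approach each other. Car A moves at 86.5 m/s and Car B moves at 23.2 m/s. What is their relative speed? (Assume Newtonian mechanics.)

v_rel = v_A + v_B = 86.5 + 23.2 = 109.7 m/s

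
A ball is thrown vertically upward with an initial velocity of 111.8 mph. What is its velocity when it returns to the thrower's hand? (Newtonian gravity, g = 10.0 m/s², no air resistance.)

By conservation of energy (no air resistance), the ball returns to the throw height with the same speed as launch, but directed downward.
|v_ground| = v₀ = 111.8 mph
v_ground = 111.8 mph (downward)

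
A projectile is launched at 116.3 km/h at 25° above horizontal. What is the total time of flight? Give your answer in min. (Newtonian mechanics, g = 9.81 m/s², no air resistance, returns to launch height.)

v₀ = 116.3 km/h × 0.2777777777777778 = 32.3056 m/s
T = 2 × v₀ × sin(θ) / g = 2 × 32.3056 × sin(25°) / 9.81 = 2 × 32.3056 × 0.422618 / 9.81 = 2.78347 s
T = 2.78347 s / 60.0 = 0.04639 min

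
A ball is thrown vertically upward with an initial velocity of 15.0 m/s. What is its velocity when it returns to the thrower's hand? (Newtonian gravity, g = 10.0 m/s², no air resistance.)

By conservation of energy (no air resistance), the ball returns to the throw height with the same speed as launch, but directed downward.
|v_ground| = v₀ = 15.0 m/s
v_ground = 15.0 m/s (downward)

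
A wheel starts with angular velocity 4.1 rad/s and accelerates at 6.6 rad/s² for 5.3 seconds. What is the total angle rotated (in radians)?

θ = ω₀t + ½αt² = 4.1×5.3 + ½×6.6×5.3² = 114.43 rad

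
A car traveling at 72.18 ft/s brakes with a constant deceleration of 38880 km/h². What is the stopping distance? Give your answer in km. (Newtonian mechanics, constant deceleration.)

v₀ = 72.18 ft/s × 0.3048 = 22.0005 m/s
a = 38880 km/h² × 7.716049382716049e-05 = 3.0 m/s²
d = v₀² / (2a) = 22.0005² / (2 × 3.0) = 484.022 / 6.0 = 80.6703 m
d = 80.6703 m / 1000.0 = 0.08067 km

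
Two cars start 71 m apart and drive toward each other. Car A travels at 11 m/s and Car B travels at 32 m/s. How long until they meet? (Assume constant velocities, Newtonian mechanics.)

Combined speed: v_combined = 11 + 32 = 43 m/s
Time to meet: t = d/v_combined = 71/43 = 1.65 s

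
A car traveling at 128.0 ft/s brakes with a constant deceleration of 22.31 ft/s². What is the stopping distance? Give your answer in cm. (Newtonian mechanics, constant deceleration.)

v₀ = 128.0 ft/s × 0.3048 = 39.0144 m/s
a = 22.31 ft/s² × 0.3048 = 6.80009 m/s²
d = v₀² / (2a) = 39.0144² / (2 × 6.80009) = 1522.12 / 13.6002 = 111.919 m
d = 111.919 m / 0.01 = 11190 cm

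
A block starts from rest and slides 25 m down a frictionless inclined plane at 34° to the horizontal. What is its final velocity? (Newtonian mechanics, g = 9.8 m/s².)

a = g sin(θ) = 9.8 × sin(34°) = 5.4801 m/s²
v = √(2ad) = √(2 × 5.4801 × 25) = 16.55 m/s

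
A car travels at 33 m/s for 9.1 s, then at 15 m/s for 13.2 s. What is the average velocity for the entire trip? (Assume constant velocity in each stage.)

d₁ = v₁t₁ = 33 × 9.1 = 300.3 m
d₂ = v₂t₂ = 15 × 13.2 = 198.0 m
d_total = 498.3 m, t_total = 22.3 s
v_avg = d_total/t_total = 498.3/22.3 = 22.35 m/s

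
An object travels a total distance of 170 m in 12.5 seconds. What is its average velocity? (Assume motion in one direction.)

v_avg = Δd / Δt = 170 / 12.5 = 13.6 m/s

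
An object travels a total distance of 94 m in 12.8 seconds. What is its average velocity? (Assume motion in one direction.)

v_avg = Δd / Δt = 94 / 12.8 = 7.34 m/s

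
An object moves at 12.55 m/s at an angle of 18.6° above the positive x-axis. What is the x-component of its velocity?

vₓ = v cos(θ) = 12.55 × cos(18.6°) = 11.89 m/s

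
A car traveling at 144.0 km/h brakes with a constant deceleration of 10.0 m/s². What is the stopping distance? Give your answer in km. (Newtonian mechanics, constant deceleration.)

v₀ = 144.0 km/h × 0.2777777777777778 = 40.0 m/s
d = v₀² / (2a) = 40.0² / (2 × 10.0) = 1600.0 / 20.0 = 80.0 m
d = 80.0 m / 1000.0 = 0.08 km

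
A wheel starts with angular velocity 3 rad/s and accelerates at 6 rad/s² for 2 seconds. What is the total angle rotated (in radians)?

θ = ω₀t + ½αt² = 3×2 + ½×6×2² = 18.0 rad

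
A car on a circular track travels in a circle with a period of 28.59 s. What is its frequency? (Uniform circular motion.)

f = 1/T = 1/28.59 = 0.035 Hz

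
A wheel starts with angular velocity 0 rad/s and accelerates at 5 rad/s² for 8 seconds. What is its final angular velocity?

ω = ω₀ + αt = 0 + 5 × 8 = 40 rad/s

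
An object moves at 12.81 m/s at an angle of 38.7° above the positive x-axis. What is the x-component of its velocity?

vₓ = v cos(θ) = 12.81 × cos(38.7°) = 10.0 m/s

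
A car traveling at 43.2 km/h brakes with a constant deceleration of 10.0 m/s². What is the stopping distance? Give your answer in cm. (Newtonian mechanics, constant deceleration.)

v₀ = 43.2 km/h × 0.2777777777777778 = 12.0 m/s
d = v₀² / (2a) = 12.0² / (2 × 10.0) = 144.0 / 20.0 = 7.2 m
d = 7.2 m / 0.01 = 720.0 cm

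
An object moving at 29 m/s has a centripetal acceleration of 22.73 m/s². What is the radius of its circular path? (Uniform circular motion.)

r = v²/a_c = 29²/22.73 = 37.0 m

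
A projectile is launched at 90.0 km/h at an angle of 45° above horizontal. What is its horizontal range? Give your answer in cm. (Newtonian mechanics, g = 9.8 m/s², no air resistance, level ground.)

v₀ = 90.0 km/h × 0.2777777777777778 = 25.0 m/s
R = v₀² × sin(2θ) / g = 25.0² × sin(2 × 45°) / 9.8 = 625.0 × 1.0 / 9.8 = 63.7755 m
R = 63.7755 m / 0.01 = 6378 cm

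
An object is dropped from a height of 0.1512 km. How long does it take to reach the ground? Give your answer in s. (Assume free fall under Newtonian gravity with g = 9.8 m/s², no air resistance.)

h = 0.1512 km × 1000.0 = 151.2 m
t = √(2h/g) = √(2 × 151.2 / 9.8) = 5.555 s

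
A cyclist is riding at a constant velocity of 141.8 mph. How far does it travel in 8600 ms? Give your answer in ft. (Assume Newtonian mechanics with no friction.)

v = 141.8 mph × 0.44704 = 63.3903 m/s
t = 8600 ms × 0.001 = 8.6 s
d = v × t = 63.3903 × 8.6 = 545.157 m
d = 545.157 m / 0.3048 = 1789 ft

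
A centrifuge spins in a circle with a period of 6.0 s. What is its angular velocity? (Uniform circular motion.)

ω = 2π/T = 2π/6.0 = 1.0472 rad/s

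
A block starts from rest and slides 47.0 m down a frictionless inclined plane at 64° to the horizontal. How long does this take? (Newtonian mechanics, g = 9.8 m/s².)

a = g sin(θ) = 9.8 × sin(64°) = 8.8082 m/s²
t = √(2d/a) = √(2 × 47.0 / 8.8082) = 3.27 s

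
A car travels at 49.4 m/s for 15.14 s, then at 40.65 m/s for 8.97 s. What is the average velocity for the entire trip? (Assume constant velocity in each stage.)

d₁ = v₁t₁ = 49.4 × 15.14 = 747.916 m
d₂ = v₂t₂ = 40.65 × 8.97 = 364.6305 m
d_total = 1112.5465 m, t_total = 24.11 s
v_avg = d_total/t_total = 1112.5465/24.11 = 46.14 m/s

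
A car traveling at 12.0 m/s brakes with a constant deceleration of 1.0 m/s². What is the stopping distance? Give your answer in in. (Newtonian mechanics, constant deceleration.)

d = v₀² / (2a) = 12.0² / (2 × 1.0) = 144.0 / 2.0 = 72.0 m
d = 72.0 m / 0.0254 = 2835 in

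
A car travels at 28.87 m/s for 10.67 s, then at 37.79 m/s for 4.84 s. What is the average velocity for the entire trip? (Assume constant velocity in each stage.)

d₁ = v₁t₁ = 28.87 × 10.67 = 308.0429 m
d₂ = v₂t₂ = 37.79 × 4.84 = 182.9036 m
d_total = 490.9465 m, t_total = 15.51 s
v_avg = d_total/t_total = 490.9465/15.51 = 31.65 m/s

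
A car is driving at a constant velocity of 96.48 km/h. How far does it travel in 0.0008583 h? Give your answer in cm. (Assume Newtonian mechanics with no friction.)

v = 96.48 km/h × 0.2777777777777778 = 26.8 m/s
t = 0.0008583 h × 3600.0 = 3.08988 s
d = v × t = 26.8 × 3.08988 = 82.8088 m
d = 82.8088 m / 0.01 = 8281 cm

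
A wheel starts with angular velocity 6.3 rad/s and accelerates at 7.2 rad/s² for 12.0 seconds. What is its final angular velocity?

ω = ω₀ + αt = 6.3 + 7.2 × 12.0 = 92.7 rad/s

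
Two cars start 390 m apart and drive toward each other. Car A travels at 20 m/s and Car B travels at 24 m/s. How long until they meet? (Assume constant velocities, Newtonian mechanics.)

Combined speed: v_combined = 20 + 24 = 44 m/s
Time to meet: t = d/v_combined = 390/44 = 8.86 s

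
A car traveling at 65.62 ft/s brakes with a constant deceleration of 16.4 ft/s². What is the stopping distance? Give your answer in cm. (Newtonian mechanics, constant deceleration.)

v₀ = 65.62 ft/s × 0.3048 = 20.001 m/s
a = 16.4 ft/s² × 0.3048 = 4.99872 m/s²
d = v₀² / (2a) = 20.001² / (2 × 4.99872) = 400.04 / 9.99744 = 40.0142 m
d = 40.0142 m / 0.01 = 4001 cm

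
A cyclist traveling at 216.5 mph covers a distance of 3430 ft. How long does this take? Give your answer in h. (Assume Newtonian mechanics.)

d = 3430 ft × 0.3048 = 1045.46 m
v = 216.5 mph × 0.44704 = 96.7842 m/s
t = d / v = 1045.46 / 96.7842 = 10.802 s
t = 10.802 s / 3600.0 = 0.003001 h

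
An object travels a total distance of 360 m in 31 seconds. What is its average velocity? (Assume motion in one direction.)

v_avg = Δd / Δt = 360 / 31 = 11.61 m/s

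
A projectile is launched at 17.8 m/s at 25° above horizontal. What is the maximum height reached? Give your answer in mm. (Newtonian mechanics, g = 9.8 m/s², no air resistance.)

H = v₀² × sin²(θ) / (2g) = 17.8² × sin(25°)² / (2 × 9.8) = 316.84 × 0.178606 / 19.6 = 2.88722 m
H = 2.88722 m / 0.001 = 2887 mm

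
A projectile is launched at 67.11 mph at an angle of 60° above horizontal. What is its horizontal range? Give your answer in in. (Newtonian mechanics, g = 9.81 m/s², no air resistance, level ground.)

v₀ = 67.11 mph × 0.44704 = 30.0009 m/s
R = v₀² × sin(2θ) / g = 30.0009² × sin(2 × 60°) / 9.81 = 900.054 × 0.866025 / 9.81 = 79.4566 m
R = 79.4566 m / 0.0254 = 3128 in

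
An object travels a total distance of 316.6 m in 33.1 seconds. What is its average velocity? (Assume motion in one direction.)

v_avg = Δd / Δt = 316.6 / 33.1 = 9.56 m/s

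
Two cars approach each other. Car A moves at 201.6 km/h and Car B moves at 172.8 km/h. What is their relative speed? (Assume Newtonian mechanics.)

v_rel = v_A + v_B = 201.6 + 172.8 = 374.4 km/h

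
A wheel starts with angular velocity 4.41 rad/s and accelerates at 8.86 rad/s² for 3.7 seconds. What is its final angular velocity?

ω = ω₀ + αt = 4.41 + 8.86 × 3.7 = 37.19 rad/s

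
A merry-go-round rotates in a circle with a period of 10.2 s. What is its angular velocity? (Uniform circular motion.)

ω = 2π/T = 2π/10.2 = 0.616 rad/s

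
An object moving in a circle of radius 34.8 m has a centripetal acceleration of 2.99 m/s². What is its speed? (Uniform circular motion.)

v = √(a_c × r) = √(2.99 × 34.8) = 10.2 m/s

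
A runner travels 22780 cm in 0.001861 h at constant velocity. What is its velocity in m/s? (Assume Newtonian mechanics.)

d = 22780 cm × 0.01 = 227.8 m
t = 0.001861 h × 3600.0 = 6.6996 s
v = d / t = 227.8 / 6.6996 = 34.0 m/s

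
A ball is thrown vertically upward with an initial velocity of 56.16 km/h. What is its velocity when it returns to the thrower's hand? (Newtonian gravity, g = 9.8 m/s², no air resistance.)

By conservation of energy (no air resistance), the ball returns to the throw height with the same speed as launch, but directed downward.
|v_ground| = v₀ = 56.16 km/h
v_ground = 56.16 km/h (downward)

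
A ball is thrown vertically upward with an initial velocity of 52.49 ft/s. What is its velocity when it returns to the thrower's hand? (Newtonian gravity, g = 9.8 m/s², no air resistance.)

By conservation of energy (no air resistance), the ball returns to the throw height with the same speed as launch, but directed downward.
|v_ground| = v₀ = 52.49 ft/s
v_ground = 52.49 ft/s (downward)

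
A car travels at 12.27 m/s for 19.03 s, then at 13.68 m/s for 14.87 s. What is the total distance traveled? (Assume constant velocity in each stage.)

d₁ = v₁t₁ = 12.27 × 19.03 = 233.4981 m
d₂ = v₂t₂ = 13.68 × 14.87 = 203.4216 m
d_total = 233.4981 + 203.4216 = 436.92 m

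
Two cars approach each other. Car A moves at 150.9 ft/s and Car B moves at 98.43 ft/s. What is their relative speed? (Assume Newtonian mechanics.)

v_rel = v_A + v_B = 150.9 + 98.43 = 249.33 ft/s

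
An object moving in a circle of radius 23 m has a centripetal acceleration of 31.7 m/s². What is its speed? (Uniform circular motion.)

v = √(a_c × r) = √(31.7 × 23) = 27.0 m/s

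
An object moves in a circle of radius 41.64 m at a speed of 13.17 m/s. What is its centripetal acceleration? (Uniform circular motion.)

a_c = v²/r = 13.17²/41.64 = 173.4489/41.64 = 4.17 m/s²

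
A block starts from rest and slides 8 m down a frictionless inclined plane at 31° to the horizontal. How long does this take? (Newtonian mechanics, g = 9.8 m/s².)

a = g sin(θ) = 9.8 × sin(31°) = 5.0474 m/s²
t = √(2d/a) = √(2 × 8 / 5.0474) = 1.78 s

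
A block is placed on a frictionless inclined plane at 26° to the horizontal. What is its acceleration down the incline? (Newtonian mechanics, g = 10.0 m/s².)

a = g sin(θ) = 10.0 × sin(26°) = 10.0 × 0.4384 = 4.38 m/s²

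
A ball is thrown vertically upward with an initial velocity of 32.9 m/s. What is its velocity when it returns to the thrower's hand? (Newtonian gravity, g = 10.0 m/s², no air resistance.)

By conservation of energy (no air resistance), the ball returns to the throw height with the same speed as launch, but directed downward.
|v_ground| = v₀ = 32.9 m/s
v_ground = 32.9 m/s (downward)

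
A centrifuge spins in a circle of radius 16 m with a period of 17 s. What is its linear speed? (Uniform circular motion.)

v = 2πr/T = 2π×16/17 = 5.91 m/s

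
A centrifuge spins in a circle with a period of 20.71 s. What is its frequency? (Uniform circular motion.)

f = 1/T = 1/20.71 = 0.0483 Hz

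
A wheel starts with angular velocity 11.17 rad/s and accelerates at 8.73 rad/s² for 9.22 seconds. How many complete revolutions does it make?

θ = ω₀t + ½αt² = 11.17×9.22 + ½×8.73×9.22² = 474.049066 rad
Total revolutions = θ/(2π) = 474.049066/(2π) = 75.45
Complete revolutions = ⌊75.45⌋ = 75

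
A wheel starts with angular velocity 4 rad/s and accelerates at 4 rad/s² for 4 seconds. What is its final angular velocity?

ω = ω₀ + αt = 4 + 4 × 4 = 20 rad/s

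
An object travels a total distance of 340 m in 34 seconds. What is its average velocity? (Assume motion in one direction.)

v_avg = Δd / Δt = 340 / 34 = 10.0 m/s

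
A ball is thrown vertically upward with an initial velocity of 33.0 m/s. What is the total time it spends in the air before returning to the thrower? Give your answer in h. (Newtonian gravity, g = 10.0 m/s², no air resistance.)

t_total = 2 × v₀ / g = 2 × 33.0 / 10.0 = 6.6 s
t_total = 6.6 s / 3600.0 = 0.001833 h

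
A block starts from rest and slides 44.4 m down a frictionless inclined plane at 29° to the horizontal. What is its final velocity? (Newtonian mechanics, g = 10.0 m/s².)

a = g sin(θ) = 10.0 × sin(29°) = 4.8481 m/s²
v = √(2ad) = √(2 × 4.8481 × 44.4) = 20.75 m/s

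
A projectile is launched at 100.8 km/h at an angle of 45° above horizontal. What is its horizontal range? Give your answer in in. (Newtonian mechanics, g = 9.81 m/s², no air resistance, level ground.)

v₀ = 100.8 km/h × 0.2777777777777778 = 28.0 m/s
R = v₀² × sin(2θ) / g = 28.0² × sin(2 × 45°) / 9.81 = 784.0 × 1.0 / 9.81 = 79.9185 m
R = 79.9185 m / 0.0254 = 3146 in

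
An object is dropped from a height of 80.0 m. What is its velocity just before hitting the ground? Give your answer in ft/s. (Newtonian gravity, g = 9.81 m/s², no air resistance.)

v = √(2gh) = √(2 × 9.81 × 80.0) = 39.6182 m/s
v = 39.6182 m/s / 0.3048 = 130.0 ft/s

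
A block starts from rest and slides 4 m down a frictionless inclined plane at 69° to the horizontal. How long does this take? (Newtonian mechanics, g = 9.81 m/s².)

a = g sin(θ) = 9.81 × sin(69°) = 9.1584 m/s²
t = √(2d/a) = √(2 × 4 / 9.1584) = 0.93 s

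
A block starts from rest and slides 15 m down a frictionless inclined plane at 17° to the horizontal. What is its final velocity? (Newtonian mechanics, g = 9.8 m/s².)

a = g sin(θ) = 9.8 × sin(17°) = 2.8652 m/s²
v = √(2ad) = √(2 × 2.8652 × 15) = 9.27 m/s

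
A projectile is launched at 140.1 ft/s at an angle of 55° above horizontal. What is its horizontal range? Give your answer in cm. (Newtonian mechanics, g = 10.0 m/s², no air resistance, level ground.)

v₀ = 140.1 ft/s × 0.3048 = 42.7025 m/s
R = v₀² × sin(2θ) / g = 42.7025² × sin(2 × 55°) / 10.0 = 1823.5 × 0.939693 / 10.0 = 171.353 m
R = 171.353 m / 0.01 = 17140 cm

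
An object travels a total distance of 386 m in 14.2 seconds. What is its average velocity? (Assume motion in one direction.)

v_avg = Δd / Δt = 386 / 14.2 = 27.18 m/s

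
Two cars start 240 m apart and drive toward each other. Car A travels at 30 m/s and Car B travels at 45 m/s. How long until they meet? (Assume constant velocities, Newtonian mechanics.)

Combined speed: v_combined = 30 + 45 = 75 m/s
Time to meet: t = d/v_combined = 240/75 = 3.2 s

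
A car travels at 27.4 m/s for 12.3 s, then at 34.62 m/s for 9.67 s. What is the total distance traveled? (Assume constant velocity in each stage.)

d₁ = v₁t₁ = 27.4 × 12.3 = 337.02 m
d₂ = v₂t₂ = 34.62 × 9.67 = 334.7754 m
d_total = 337.02 + 334.7754 = 671.8 m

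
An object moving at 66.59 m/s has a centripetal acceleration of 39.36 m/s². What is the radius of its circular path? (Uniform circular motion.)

r = v²/a_c = 66.59²/39.36 = 112.66 m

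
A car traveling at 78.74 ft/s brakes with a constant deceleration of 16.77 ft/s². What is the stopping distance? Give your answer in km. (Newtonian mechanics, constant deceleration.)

v₀ = 78.74 ft/s × 0.3048 = 24.0 m/s
a = 16.77 ft/s² × 0.3048 = 5.1115 m/s²
d = v₀² / (2a) = 24.0² / (2 × 5.1115) = 576.0 / 10.223 = 56.3435 m
d = 56.3435 m / 1000.0 = 0.05634 km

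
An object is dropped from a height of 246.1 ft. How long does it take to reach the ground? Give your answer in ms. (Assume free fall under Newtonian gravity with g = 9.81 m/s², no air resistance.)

h = 246.1 ft × 0.3048 = 75.0113 m
t = √(2h/g) = √(2 × 75.0113 / 9.81) = 3.9106 s
t = 3.9106 s / 0.001 = 3911 ms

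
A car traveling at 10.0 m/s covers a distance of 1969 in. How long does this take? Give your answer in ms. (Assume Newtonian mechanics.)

d = 1969 in × 0.0254 = 50.0126 m
t = d / v = 50.0126 / 10.0 = 5.00126 s
t = 5.00126 s / 0.001 = 5001 ms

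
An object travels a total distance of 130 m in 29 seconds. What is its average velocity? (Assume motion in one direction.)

v_avg = Δd / Δt = 130 / 29 = 4.48 m/s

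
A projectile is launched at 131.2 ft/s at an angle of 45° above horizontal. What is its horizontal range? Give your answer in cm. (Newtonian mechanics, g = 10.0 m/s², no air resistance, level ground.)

v₀ = 131.2 ft/s × 0.3048 = 39.9898 m/s
R = v₀² × sin(2θ) / g = 39.9898² × sin(2 × 45°) / 10.0 = 1599.18 × 1.0 / 10.0 = 159.918 m
R = 159.918 m / 0.01 = 15990 cm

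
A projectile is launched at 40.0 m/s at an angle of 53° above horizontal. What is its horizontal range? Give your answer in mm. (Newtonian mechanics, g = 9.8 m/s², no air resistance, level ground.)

R = v₀² × sin(2θ) / g = 40.0² × sin(2 × 53°) / 9.8 = 1600.0 × 0.961262 / 9.8 = 156.941 m
R = 156.941 m / 0.001 = 156900 mm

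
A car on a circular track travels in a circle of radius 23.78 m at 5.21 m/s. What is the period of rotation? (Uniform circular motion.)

T = 2πr/v = 2π×23.78/5.21 = 28.68 s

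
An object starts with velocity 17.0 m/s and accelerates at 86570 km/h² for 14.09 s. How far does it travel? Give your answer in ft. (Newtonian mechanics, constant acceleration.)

a = 86570 km/h² × 7.716049382716049e-05 = 6.67978 m/s²
d = v₀ × t + ½ × a × t² = 17.0 × 14.09 + 0.5 × 6.67978 × 14.09² = 902.592 m
d = 902.592 m / 0.3048 = 2961 ft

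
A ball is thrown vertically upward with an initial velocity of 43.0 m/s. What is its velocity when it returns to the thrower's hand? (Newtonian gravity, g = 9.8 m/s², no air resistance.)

By conservation of energy (no air resistance), the ball returns to the throw height with the same speed as launch, but directed downward.
|v_ground| = v₀ = 43.0 m/s
v_ground = 43.0 m/s (downward)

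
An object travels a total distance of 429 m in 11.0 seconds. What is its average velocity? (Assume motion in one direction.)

v_avg = Δd / Δt = 429 / 11.0 = 39.0 m/s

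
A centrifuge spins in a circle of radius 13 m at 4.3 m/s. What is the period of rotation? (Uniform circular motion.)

T = 2πr/v = 2π×13/4.3 = 19.0 s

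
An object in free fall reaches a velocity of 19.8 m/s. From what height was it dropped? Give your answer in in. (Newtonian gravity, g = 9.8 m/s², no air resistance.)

h = v² / (2g) = 19.8² / (2 × 9.8) = 20.002 m
h = 20.002 m / 0.0254 = 787.5 in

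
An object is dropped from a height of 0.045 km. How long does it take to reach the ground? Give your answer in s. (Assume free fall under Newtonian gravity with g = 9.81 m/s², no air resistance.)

h = 0.045 km × 1000.0 = 45.0 m
t = √(2h/g) = √(2 × 45.0 / 9.81) = 3.029 s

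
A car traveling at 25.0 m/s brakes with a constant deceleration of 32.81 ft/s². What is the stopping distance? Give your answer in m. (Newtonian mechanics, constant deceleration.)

a = 32.81 ft/s² × 0.3048 = 10.0005 m/s²
d = v₀² / (2a) = 25.0² / (2 × 10.0005) = 625.0 / 20.001 = 31.25 m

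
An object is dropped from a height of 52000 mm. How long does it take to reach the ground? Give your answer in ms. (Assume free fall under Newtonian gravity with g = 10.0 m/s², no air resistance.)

h = 52000 mm × 0.001 = 52.0 m
t = √(2h/g) = √(2 × 52.0 / 10.0) = 3.2249 s
t = 3.2249 s / 0.001 = 3225 ms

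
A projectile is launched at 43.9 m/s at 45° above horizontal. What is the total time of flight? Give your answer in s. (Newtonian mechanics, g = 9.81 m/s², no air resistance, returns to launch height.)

T = 2 × v₀ × sin(θ) / g = 2 × 43.9 × sin(45°) / 9.81 = 2 × 43.9 × 0.707107 / 9.81 = 6.329 s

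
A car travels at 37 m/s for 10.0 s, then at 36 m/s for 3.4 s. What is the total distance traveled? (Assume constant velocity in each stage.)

d₁ = v₁t₁ = 37 × 10.0 = 370.0 m
d₂ = v₂t₂ = 36 × 3.4 = 122.4 m
d_total = 370.0 + 122.4 = 492.4 m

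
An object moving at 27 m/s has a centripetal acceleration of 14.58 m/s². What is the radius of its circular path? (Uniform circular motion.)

r = v²/a_c = 27²/14.58 = 50.0 m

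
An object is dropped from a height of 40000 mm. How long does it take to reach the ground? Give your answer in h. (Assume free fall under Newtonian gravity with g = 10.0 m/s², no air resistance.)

h = 40000 mm × 0.001 = 40.0 m
t = √(2h/g) = √(2 × 40.0 / 10.0) = 2.82843 s
t = 2.82843 s / 3600.0 = 0.0007857 h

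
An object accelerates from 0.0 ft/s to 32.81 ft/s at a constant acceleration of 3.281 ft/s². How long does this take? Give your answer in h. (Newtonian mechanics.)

v₀ = 0.0 ft/s × 0.3048 = 0.0 m/s
v = 32.81 ft/s × 0.3048 = 10.0005 m/s
a = 3.281 ft/s² × 0.3048 = 1.00005 m/s²
t = (v - v₀) / a = (10.0005 - 0.0) / 1.00005 = 10.0 s
t = 10.0 s / 3600.0 = 0.002778 h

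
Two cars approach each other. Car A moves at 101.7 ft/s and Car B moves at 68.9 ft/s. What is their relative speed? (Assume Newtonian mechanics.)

v_rel = v_A + v_B = 101.7 + 68.9 = 170.6 ft/s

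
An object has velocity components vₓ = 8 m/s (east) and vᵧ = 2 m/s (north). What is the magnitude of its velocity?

|v| = √(vₓ² + vᵧ²) = √(8² + 2²) = √(68) = 8.25 m/s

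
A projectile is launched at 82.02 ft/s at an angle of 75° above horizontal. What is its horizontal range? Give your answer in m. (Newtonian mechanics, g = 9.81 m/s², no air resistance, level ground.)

v₀ = 82.02 ft/s × 0.3048 = 24.9997 m/s
R = v₀² × sin(2θ) / g = 24.9997² × sin(2 × 75°) / 9.81 = 624.985 × 0.5 / 9.81 = 31.85 m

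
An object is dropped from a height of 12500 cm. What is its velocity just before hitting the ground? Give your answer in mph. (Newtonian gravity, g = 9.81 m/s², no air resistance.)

h = 12500 cm × 0.01 = 125.0 m
v = √(2gh) = √(2 × 9.81 × 125.0) = 49.5227 m/s
v = 49.5227 m/s / 0.44704 = 110.8 mph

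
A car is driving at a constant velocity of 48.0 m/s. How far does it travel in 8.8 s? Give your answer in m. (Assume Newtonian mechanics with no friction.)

d = v × t = 48.0 × 8.8 = 422.4 m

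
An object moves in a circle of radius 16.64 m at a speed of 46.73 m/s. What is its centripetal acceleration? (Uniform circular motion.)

a_c = v²/r = 46.73²/16.64 = 2183.6929/16.64 = 131.23 m/s²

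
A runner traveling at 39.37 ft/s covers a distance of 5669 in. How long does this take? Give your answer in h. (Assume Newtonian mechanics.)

d = 5669 in × 0.0254 = 143.993 m
v = 39.37 ft/s × 0.3048 = 12.0 m/s
t = d / v = 143.993 / 12.0 = 11.9994 s
t = 11.9994 s / 3600.0 = 0.003333 h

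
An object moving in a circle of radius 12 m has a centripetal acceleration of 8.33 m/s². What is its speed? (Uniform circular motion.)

v = √(a_c × r) = √(8.33 × 12) = 10.0 m/s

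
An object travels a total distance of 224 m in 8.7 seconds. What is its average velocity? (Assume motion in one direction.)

v_avg = Δd / Δt = 224 / 8.7 = 25.75 m/s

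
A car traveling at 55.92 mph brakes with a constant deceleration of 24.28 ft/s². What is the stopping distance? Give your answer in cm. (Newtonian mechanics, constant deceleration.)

v₀ = 55.92 mph × 0.44704 = 24.9985 m/s
a = 24.28 ft/s² × 0.3048 = 7.40054 m/s²
d = v₀² / (2a) = 24.9985² / (2 × 7.40054) = 624.925 / 14.8011 = 42.2215 m
d = 42.2215 m / 0.01 = 4222 cm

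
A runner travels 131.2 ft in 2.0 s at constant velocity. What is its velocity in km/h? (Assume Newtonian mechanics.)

d = 131.2 ft × 0.3048 = 39.9898 m
v = d / t = 39.9898 / 2.0 = 19.9949 m/s
v = 19.9949 m/s / 0.2777777777777778 = 71.98 km/h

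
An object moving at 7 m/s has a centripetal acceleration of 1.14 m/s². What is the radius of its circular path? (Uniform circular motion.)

r = v²/a_c = 7²/1.14 = 42.98 m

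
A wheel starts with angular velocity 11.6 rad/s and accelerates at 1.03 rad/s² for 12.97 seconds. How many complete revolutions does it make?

θ = ω₀t + ½αt² = 11.6×12.97 + ½×1.03×12.97² = 237.0857635 rad
Total revolutions = θ/(2π) = 237.0857635/(2π) = 37.73
Complete revolutions = ⌊37.73⌋ = 37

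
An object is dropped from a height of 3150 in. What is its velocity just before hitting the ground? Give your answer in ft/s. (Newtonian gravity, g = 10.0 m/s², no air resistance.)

h = 3150 in × 0.0254 = 80.01 m
v = √(2gh) = √(2 × 10.0 × 80.01) = 40.0025 m/s
v = 40.0025 m/s / 0.3048 = 131.2 ft/s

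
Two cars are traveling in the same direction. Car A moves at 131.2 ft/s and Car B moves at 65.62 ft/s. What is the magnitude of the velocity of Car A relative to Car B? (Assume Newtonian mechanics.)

v_rel = |v_A - v_B| = |131.2 - 65.62| = 65.58 ft/s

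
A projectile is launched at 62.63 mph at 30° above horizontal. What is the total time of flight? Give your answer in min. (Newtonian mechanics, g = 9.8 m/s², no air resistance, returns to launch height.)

v₀ = 62.63 mph × 0.44704 = 27.9981 m/s
T = 2 × v₀ × sin(θ) / g = 2 × 27.9981 × sin(30°) / 9.8 = 2 × 27.9981 × 0.5 / 9.8 = 2.85695 s
T = 2.85695 s / 60.0 = 0.04762 min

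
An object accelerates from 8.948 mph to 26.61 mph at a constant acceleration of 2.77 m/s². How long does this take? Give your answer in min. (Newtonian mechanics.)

v₀ = 8.948 mph × 0.44704 = 4.00011 m/s
v = 26.61 mph × 0.44704 = 11.8957 m/s
t = (v - v₀) / a = (11.8957 - 4.00011) / 2.77 = 2.85039 s
t = 2.85039 s / 60.0 = 0.04751 min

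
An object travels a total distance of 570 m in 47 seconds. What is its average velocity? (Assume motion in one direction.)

v_avg = Δd / Δt = 570 / 47 = 12.13 m/s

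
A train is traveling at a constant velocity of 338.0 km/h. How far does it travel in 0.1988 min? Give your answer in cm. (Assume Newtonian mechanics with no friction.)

v = 338.0 km/h × 0.2777777777777778 = 93.8889 m/s
t = 0.1988 min × 60.0 = 11.928 s
d = v × t = 93.8889 × 11.928 = 1119.91 m
d = 1119.91 m / 0.01 = 112000 cm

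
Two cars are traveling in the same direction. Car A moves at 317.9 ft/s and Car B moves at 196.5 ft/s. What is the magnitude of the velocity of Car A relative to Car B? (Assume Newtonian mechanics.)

v_rel = |v_A - v_B| = |317.9 - 196.5| = 121.4 ft/s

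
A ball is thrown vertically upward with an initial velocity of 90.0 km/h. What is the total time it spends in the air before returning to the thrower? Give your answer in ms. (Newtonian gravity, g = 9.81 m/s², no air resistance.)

v₀ = 90.0 km/h × 0.2777777777777778 = 25.0 m/s
t_total = 2 × v₀ / g = 2 × 25.0 / 9.81 = 5.09684 s
t_total = 5.09684 s / 0.001 = 5097 ms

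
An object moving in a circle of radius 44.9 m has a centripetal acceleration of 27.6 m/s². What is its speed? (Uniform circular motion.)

v = √(a_c × r) = √(27.6 × 44.9) = 35.2 m/s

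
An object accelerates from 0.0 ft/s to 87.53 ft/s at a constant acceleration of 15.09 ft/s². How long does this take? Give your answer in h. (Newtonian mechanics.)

v₀ = 0.0 ft/s × 0.3048 = 0.0 m/s
v = 87.53 ft/s × 0.3048 = 26.6791 m/s
a = 15.09 ft/s² × 0.3048 = 4.59943 m/s²
t = (v - v₀) / a = (26.6791 - 0.0) / 4.59943 = 5.80052 s
t = 5.80052 s / 3600.0 = 0.001611 h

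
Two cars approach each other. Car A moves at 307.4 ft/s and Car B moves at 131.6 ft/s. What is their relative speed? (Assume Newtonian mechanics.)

v_rel = v_A + v_B = 307.4 + 131.6 = 439.0 ft/s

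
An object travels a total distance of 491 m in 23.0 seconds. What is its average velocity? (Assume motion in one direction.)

v_avg = Δd / Δt = 491 / 23.0 = 21.35 m/s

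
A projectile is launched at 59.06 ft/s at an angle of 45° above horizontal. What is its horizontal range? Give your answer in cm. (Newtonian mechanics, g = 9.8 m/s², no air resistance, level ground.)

v₀ = 59.06 ft/s × 0.3048 = 18.0015 m/s
R = v₀² × sin(2θ) / g = 18.0015² × sin(2 × 45°) / 9.8 = 324.054 × 1.0 / 9.8 = 33.0667 m
R = 33.0667 m / 0.01 = 3307 cm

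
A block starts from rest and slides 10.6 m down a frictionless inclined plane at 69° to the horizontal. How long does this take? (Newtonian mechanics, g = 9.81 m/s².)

a = g sin(θ) = 9.81 × sin(69°) = 9.1584 m/s²
t = √(2d/a) = √(2 × 10.6 / 9.1584) = 1.52 s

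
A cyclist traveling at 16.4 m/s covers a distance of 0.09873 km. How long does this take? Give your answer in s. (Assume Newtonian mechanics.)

d = 0.09873 km × 1000.0 = 98.73 m
t = d / v = 98.73 / 16.4 = 6.02 s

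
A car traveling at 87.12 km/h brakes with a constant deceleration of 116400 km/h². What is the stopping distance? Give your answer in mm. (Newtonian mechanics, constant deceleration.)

v₀ = 87.12 km/h × 0.2777777777777778 = 24.2 m/s
a = 116400 km/h² × 7.716049382716049e-05 = 8.98148 m/s²
d = v₀² / (2a) = 24.2² / (2 × 8.98148) = 585.64 / 17.963 = 32.6026 m
d = 32.6026 m / 0.001 = 32600 mm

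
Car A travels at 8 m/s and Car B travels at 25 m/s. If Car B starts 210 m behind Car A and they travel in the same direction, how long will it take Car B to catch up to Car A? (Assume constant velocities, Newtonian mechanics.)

Relative speed: v_rel = 25 - 8 = 17 m/s
Time to catch: t = d₀/v_rel = 210/17 = 12.35 s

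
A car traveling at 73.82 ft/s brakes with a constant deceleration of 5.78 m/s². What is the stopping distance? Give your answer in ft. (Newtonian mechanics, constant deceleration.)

v₀ = 73.82 ft/s × 0.3048 = 22.5003 m/s
d = v₀² / (2a) = 22.5003² / (2 × 5.78) = 506.264 / 11.56 = 43.7945 m
d = 43.7945 m / 0.3048 = 143.7 ft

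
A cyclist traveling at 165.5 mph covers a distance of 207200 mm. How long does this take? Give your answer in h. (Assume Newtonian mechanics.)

d = 207200 mm × 0.001 = 207.2 m
v = 165.5 mph × 0.44704 = 73.9851 m/s
t = d / v = 207.2 / 73.9851 = 2.80056 s
t = 2.80056 s / 3600.0 = 0.0007779 h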